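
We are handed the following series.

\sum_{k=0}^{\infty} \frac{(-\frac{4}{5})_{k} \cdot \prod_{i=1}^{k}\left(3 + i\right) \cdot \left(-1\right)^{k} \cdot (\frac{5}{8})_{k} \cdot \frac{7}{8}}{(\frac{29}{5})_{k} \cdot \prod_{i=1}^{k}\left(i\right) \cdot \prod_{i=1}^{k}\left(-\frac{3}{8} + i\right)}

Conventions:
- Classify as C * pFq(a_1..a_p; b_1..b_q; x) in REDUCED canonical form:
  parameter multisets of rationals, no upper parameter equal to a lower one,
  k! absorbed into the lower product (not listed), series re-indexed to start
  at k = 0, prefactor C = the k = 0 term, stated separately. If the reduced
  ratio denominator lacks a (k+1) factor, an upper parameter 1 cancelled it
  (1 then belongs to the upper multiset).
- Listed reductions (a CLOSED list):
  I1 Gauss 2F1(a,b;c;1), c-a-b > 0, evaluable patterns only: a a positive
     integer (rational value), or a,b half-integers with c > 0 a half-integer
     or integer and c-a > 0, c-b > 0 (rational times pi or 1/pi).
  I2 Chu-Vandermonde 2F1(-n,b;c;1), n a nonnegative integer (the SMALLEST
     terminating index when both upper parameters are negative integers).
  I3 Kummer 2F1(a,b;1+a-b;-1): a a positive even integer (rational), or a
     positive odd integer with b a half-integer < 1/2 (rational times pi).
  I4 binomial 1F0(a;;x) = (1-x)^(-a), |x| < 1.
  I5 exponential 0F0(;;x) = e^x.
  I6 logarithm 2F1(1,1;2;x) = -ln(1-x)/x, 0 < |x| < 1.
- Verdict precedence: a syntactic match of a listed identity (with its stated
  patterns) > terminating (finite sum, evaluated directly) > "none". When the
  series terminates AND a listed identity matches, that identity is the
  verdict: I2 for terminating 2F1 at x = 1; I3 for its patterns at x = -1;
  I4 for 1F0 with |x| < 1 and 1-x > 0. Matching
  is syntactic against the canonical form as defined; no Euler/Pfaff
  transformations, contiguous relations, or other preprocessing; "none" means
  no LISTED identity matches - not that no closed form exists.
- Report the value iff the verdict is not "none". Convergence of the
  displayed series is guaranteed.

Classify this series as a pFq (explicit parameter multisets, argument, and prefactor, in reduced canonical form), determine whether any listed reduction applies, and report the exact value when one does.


x = -1 here; the reduced form reads 2F1, upper {-\frac{4}{5}, 4}, lower {\frac{29}{5}}, C = \frac{7}{8}. Verdict: this is the Kummer evaluation I3 (x = -1; c = \frac{29}{5} equals 1+a-b for upper {-\frac{4}{5}, 4}: listed pattern). Hence: \frac{133}{100}.

Structural cue: t_0 = \frac{7}{8} here, and the parameter 5/8 appears in both the upper and lower lists and cancels.
Adjacent-term ratio: r(k) = -1 * (k-\frac{4}{5}) (k+4) / [(k+\frac{29}{5}) (k+1)] - rational in k. x = -1; t_0 = \frac{7}{8}; negate the roots.


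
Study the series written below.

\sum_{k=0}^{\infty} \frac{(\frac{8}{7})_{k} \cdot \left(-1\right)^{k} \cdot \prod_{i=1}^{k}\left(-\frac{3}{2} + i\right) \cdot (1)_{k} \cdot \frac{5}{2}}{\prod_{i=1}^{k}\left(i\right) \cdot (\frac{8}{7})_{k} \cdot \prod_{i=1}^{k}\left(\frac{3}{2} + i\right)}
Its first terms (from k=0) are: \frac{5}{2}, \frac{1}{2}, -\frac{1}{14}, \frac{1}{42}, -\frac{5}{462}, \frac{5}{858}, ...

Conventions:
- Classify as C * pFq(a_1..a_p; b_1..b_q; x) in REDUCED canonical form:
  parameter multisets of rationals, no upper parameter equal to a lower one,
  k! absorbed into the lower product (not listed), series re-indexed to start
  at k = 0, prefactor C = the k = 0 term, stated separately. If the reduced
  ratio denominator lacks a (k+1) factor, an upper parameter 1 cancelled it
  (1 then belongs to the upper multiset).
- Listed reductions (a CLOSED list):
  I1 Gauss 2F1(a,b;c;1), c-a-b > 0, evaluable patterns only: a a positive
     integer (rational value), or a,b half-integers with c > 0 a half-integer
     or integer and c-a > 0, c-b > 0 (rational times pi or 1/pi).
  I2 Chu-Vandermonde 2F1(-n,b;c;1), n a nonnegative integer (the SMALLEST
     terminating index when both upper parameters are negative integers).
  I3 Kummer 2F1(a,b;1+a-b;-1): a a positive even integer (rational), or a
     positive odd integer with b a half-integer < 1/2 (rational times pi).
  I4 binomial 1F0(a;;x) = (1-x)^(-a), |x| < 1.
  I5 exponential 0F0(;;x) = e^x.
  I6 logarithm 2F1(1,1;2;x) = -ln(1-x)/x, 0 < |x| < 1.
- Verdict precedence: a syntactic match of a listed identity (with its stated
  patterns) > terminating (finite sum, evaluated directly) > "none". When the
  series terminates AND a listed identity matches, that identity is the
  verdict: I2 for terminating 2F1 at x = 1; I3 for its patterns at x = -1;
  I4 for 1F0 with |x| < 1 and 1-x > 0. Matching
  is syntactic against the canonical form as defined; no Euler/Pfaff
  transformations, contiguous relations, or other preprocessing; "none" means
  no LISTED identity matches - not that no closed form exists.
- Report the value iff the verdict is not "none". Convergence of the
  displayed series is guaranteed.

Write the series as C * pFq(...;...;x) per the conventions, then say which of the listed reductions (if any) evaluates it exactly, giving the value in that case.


Key observation: t_0 being \frac{5}{2}, the product of the first k integers (C = 5/2, x = -1) is k!.
Adjacent-term ratio: r(k) = -1 * (k-\frac{1}{2}) (k+1) / [(k+\frac{5}{2}) (k+1)] - rational in k, leading ratio -1; with t_0 = \frac{5}{2}, classification follows.

x = -1 here; the reduced form reads 2F1, upper {-\frac{1}{2}, 1}, lower {\frac{5}{2}}, C = \frac{5}{2}. Verdict: Kummer's theorem (I3) fires (x = -1; c = \frac{5}{2} equals 1+a-b for upper {-\frac{1}{2}, 1}: listed pattern). Its exact value is \frac{15}{16} \cdot \pi.


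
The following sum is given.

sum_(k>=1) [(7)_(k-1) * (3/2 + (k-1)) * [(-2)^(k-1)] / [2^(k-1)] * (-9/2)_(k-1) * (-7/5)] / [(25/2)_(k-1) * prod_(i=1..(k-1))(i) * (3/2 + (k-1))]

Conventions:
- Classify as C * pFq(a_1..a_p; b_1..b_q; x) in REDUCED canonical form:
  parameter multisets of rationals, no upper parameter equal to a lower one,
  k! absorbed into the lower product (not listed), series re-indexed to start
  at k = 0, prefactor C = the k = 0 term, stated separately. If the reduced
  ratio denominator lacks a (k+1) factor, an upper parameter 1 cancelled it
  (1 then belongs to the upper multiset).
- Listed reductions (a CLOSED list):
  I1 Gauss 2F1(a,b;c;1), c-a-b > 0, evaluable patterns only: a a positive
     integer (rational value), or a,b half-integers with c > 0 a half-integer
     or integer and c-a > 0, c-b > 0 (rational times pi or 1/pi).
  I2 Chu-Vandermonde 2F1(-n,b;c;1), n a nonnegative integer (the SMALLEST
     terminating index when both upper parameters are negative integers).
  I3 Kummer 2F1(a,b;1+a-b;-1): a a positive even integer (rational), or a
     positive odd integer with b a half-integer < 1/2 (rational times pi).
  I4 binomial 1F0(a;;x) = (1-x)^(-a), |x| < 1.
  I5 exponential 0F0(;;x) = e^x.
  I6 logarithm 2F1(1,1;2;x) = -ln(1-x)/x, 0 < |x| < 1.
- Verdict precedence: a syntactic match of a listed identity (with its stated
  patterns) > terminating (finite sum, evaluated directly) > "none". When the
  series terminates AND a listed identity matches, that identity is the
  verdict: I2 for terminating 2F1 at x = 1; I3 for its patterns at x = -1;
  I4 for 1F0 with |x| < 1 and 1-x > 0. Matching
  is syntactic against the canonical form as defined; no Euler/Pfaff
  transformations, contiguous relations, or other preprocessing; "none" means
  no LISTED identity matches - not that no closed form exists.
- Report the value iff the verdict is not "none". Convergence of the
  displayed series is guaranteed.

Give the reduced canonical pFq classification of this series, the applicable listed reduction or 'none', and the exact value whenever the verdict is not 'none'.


The tell: t_0 = -7/5 here, and k + 3/2 divides numerator and denominator alike; C = -7/5 after cancelling.
Step ratio: r(k) = (-1) * (k-9/2) (k+7) / [(k+25/2) (k+1)] - rational; roots negated = parameters, x = (-1), C = -7/5.

With C = -7/5: the canonical form is 2F1(-9/2, 7; 25/2; -1). Verdict: the Kummer evaluation I3 fires (x = -1; c = 25/2 equals 1+a-b for upper {-9/2, 7}: listed pattern). Value: (-468495027/134217728) * pi.


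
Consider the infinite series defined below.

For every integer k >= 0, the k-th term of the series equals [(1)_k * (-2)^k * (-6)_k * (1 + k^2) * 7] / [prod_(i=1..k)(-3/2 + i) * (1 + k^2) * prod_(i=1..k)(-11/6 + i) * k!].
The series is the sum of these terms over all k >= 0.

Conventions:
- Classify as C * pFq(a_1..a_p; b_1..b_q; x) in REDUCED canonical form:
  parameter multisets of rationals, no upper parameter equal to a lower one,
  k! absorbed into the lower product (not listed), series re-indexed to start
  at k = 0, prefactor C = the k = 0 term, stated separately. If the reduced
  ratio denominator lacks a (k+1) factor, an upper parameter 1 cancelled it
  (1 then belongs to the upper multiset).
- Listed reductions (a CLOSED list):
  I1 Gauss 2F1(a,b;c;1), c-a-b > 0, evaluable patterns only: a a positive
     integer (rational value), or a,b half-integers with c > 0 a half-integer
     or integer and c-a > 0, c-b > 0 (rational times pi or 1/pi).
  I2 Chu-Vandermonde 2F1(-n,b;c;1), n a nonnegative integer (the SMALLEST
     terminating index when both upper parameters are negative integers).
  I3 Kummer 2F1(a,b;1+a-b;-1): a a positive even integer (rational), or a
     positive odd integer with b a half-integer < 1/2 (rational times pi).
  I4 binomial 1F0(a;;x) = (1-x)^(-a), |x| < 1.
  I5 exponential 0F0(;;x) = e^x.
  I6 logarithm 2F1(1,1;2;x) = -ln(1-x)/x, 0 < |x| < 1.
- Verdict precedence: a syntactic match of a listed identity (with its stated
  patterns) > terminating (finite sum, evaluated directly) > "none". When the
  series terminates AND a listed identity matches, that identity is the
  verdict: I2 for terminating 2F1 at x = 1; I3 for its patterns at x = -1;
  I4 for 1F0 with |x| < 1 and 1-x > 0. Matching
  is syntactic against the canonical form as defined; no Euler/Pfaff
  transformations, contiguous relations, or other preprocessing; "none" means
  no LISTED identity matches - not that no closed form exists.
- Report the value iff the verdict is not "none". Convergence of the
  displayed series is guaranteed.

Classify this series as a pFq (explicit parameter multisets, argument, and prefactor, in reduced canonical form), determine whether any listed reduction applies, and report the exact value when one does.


Key observation: t_0 = 7 here, and k^2 + 1 divides numerator and denominator alike; C = 7, x = -2 after cancelling.
Term ratio: r(k) = (-2) * (k-6) (k+1) / [(k-5/6) (k-1/2) (k+1)] - poly over poly, x = (-2) from leading terms; C = 7 at k = 0.

The series (x = -2) is 2F2: upper {-6, 1}, lower {-5/6, -1/2}, prefactor 7. Verdict: terminating. (-6)_k vanishes past k = 6, leaving a 7-term sum, computed directly. Value: 66225365147/216125.


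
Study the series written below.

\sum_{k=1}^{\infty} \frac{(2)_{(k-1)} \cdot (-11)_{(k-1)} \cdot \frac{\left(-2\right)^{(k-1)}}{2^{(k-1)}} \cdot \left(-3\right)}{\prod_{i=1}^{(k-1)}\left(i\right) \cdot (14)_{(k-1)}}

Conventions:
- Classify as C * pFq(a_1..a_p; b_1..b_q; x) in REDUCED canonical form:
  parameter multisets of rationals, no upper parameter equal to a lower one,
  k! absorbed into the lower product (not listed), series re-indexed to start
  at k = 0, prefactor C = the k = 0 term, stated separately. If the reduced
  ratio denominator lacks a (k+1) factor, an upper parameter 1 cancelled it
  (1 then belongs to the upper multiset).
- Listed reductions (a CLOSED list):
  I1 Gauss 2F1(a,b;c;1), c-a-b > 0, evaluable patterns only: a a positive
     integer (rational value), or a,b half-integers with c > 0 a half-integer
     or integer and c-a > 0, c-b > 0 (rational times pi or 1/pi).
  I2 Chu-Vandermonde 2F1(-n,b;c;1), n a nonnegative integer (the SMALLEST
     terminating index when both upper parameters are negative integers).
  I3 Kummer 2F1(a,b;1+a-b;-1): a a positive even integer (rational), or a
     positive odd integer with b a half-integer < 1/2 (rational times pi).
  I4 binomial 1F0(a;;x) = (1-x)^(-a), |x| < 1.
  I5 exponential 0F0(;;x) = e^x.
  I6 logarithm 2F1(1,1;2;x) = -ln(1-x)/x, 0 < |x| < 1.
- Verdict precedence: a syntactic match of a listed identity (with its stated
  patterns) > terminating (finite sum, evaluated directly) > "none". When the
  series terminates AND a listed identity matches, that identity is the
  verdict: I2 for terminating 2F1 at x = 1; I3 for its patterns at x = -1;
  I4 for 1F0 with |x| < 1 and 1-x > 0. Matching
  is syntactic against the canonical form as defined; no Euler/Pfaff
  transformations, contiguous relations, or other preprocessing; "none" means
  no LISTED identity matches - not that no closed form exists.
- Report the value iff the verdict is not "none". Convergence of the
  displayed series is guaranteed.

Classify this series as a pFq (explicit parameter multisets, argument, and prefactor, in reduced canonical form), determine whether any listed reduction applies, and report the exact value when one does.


At argument -1: a 2F1 with upper {-11, 2}, lower {14}, scaled by C = -3. Verdict: Kummer (I3) applies (x = -1; c = 14 equals 1+a-b for upper {-11, 2}: listed pattern). Hence: -\frac{39}{2}.

Structural cue: from the first term -3: the two k-th powers (C = -3, x = -1) combine into one argument.
Adjacent-term ratio: r(k) = -1 * (k-11) (k+2) / [(k+14) (k+1)] - poly over poly, x = -1 from leading terms; C = -3 at k = 0.


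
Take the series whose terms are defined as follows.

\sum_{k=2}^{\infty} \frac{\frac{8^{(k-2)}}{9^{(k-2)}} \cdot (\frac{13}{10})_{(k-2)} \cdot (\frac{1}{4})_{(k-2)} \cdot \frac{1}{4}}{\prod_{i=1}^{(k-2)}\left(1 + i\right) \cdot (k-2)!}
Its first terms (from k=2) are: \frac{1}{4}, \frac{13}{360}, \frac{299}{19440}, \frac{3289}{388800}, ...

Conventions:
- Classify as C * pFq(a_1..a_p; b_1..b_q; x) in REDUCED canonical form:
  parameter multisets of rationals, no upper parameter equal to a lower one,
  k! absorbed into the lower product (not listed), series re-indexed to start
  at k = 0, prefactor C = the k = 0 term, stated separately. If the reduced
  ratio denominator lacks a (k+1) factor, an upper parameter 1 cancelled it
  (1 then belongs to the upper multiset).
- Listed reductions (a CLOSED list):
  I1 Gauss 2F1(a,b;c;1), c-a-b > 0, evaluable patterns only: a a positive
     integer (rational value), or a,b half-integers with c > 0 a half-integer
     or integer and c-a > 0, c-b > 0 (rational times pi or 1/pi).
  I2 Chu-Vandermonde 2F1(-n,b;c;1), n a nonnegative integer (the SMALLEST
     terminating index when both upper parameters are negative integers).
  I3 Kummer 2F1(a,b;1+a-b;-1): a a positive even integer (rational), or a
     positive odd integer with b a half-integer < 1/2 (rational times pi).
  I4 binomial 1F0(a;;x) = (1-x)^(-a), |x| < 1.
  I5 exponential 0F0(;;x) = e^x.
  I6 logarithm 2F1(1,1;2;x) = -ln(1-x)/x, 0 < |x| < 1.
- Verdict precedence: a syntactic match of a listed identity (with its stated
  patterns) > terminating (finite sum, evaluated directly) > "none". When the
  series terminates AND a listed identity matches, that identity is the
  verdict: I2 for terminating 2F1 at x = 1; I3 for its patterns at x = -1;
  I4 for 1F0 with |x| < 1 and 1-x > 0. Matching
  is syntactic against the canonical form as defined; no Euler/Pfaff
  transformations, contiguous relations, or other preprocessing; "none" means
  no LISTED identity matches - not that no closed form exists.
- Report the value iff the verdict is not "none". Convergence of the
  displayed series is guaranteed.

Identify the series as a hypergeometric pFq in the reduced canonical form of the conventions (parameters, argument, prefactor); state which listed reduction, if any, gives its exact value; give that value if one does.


The series (x = \frac{8}{9}) is 2F1: upper {\frac{1}{4}, \frac{13}{10}}, lower {2}, prefactor \frac{1}{4}. Verdict: none here - no I1-I6 shape fits x = \frac{8}{9} with lower {2}.

Key step: with t_0 = \frac{1}{4}, the lower running product (C = 1/4) is a rising factorial.
Ratio: r(k) = \frac{8}{9} * (k+\frac{1}{4}) (k+\frac{13}{10}) / [(k+2) (k+1)] - rational; roots negated = parameters, x = \frac{8}{9}, C = \frac{1}{4}.


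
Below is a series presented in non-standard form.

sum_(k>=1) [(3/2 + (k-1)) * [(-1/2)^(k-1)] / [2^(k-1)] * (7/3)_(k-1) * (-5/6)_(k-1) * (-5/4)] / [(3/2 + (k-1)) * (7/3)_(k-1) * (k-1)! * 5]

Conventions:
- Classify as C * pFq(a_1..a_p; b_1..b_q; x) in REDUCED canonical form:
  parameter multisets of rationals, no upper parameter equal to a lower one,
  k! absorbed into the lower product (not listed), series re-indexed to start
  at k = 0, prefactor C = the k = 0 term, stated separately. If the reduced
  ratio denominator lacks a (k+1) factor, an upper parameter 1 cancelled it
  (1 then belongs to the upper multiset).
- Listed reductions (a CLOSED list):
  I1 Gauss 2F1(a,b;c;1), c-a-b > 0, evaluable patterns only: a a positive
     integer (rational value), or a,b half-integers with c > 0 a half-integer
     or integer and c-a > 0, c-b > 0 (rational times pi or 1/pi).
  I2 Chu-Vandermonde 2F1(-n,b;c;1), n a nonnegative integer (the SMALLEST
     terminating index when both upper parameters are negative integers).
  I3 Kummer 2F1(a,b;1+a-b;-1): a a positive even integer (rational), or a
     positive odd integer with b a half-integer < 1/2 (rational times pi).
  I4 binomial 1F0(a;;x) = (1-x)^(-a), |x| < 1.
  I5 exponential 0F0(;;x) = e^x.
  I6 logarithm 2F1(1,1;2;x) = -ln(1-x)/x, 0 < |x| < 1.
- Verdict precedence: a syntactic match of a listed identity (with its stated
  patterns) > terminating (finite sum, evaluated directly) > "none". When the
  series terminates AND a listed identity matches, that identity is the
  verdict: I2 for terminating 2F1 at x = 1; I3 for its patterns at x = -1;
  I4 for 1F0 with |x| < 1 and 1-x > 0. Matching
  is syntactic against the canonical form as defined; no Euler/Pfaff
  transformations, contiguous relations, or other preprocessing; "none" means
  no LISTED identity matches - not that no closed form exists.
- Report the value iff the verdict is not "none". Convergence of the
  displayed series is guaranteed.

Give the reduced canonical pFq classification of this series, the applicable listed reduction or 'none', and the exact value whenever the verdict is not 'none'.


Classification (C = -1/4): 1F0 with upper {-5/6}, lower {-}, argument x = -1/4. Verdict at x = -1/4: binomial (I4) matches (the 1F0 binomial series: exponent 5/6, x = -1/4). Exact value: (-1/4) * (5/4)^(5/6).

The tell: t_0 being -1/4, k + 3/2 divides numerator and denominator alike; prefactor -1/4 after cancelling.
Adjacent-term ratio: r(k) = (-1/4) * (k-5/6) / [(k+1)] - rational in k. x = (-1/4); t_0 = -1/4; negate the roots.


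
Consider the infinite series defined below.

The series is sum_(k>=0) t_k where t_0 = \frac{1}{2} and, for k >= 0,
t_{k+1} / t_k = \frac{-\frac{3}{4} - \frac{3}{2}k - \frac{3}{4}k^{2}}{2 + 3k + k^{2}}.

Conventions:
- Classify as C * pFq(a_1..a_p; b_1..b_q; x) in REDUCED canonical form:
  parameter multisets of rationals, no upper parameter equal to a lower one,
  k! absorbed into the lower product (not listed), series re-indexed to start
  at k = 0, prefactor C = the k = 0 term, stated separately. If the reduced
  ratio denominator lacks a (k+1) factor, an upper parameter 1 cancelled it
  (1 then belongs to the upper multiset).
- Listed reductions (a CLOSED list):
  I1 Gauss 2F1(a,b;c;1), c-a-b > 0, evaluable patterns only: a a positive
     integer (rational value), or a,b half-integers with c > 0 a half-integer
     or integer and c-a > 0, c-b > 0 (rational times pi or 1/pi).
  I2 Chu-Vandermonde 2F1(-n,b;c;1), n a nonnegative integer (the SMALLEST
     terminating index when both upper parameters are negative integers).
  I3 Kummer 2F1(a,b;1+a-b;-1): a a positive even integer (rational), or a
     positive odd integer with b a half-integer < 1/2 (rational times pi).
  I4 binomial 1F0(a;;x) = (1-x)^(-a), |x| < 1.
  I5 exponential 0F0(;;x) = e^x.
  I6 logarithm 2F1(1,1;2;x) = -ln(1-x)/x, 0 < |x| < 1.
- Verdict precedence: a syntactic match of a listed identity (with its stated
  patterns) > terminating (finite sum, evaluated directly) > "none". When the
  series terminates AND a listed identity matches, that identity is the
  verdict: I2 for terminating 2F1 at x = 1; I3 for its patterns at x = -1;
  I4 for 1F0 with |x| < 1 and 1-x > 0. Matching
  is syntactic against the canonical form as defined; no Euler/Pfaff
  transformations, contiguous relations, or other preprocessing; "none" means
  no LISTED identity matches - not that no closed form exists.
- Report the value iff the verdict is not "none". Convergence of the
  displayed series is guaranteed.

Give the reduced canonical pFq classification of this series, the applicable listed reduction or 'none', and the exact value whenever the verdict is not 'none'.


Reduced: x = -\frac{3}{4}, 2F1, upper = {1, 1}, lower = {2}, C = \frac{1}{2}. Verdict: the I6 logarithm reduction matches (the logarithm: parameters (1,1;2), x = -\frac{3}{4}). Its exact value is \frac{2}{3} \cdot \ln\left(\frac{7}{4}\right).

The tell: from the first term \frac{1}{2}: roots of the ratio polynomials (prefactor 1/2) are the negated parameters.
Step ratio: r(k) = -\frac{3}{4} * (k+1) (k+1) / [(k+2) (k+1)] - poly over poly, x = -\frac{3}{4} from leading terms; C = \frac{1}{2} at k = 0.


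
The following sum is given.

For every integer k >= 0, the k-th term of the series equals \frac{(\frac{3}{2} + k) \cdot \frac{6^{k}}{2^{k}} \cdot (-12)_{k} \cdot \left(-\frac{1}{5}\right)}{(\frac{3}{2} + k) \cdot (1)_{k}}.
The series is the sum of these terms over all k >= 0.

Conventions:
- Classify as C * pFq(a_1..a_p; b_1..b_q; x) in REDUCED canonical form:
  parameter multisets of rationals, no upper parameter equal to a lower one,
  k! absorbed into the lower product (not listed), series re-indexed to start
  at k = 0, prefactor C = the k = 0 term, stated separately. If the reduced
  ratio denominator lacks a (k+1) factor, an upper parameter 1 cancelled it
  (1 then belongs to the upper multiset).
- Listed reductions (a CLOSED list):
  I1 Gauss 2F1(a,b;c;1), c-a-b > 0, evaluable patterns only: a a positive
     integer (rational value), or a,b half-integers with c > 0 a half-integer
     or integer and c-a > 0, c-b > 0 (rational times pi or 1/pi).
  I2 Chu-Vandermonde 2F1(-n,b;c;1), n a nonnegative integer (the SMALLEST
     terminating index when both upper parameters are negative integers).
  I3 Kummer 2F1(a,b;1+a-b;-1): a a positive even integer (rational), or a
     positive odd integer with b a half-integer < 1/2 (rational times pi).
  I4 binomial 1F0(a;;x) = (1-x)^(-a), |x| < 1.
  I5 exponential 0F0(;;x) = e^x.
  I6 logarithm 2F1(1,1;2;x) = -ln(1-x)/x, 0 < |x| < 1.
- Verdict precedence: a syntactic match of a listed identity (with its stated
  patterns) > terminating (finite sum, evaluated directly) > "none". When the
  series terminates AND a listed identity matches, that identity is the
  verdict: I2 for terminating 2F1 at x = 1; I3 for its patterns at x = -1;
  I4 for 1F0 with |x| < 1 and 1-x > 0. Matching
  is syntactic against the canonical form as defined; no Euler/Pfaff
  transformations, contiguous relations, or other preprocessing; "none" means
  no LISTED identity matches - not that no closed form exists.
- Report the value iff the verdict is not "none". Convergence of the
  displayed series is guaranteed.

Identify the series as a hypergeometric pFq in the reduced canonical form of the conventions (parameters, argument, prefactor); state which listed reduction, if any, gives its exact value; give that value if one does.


x = 3 here; the reduced form reads 1F0, upper {-12}, lower {-}, C = -\frac{1}{5}. Verdict: terminating - no listed pattern fits, but -12 in the upper list cuts the series at k = 12; direct evaluation. Sum: -\frac{4096}{5}.

The tell: x = 3 and (1)_k (C = -1/5, x = 3) is k! itself.
Ratio: r(k) = 3 * (k-12) / [(k+1)] - rational; roots negated = parameters, x = 3, C = -\frac{1}{5}.


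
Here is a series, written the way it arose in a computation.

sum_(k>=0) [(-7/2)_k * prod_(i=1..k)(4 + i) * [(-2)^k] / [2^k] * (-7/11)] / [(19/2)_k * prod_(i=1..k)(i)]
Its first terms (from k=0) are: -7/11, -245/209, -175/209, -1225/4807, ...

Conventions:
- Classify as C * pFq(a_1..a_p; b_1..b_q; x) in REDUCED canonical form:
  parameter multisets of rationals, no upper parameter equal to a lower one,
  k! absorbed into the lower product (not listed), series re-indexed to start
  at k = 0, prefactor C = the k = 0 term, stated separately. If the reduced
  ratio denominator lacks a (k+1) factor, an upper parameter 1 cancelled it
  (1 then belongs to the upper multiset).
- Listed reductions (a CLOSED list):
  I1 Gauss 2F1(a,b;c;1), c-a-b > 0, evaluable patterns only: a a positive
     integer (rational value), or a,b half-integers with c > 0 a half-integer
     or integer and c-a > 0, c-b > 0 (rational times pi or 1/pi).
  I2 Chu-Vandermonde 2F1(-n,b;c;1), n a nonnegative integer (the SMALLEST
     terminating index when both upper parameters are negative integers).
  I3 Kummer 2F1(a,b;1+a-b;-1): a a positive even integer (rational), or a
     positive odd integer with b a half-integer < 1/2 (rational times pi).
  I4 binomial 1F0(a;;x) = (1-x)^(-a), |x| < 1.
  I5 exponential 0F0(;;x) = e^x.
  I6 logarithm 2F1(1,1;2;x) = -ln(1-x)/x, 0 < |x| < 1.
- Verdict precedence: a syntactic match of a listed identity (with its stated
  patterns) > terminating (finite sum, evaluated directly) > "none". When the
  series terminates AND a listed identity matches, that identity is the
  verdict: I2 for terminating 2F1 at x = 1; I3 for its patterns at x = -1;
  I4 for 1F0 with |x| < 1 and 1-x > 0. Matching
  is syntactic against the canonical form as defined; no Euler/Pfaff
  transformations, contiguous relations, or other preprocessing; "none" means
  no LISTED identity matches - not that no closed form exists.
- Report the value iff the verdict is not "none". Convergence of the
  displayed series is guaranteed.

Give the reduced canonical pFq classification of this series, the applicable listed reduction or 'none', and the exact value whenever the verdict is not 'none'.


Canonical form: C = -7/11 times 2F1 with upper {-7/2, 5}, lower {19/2}, x = -1. Verdict at x = -1: the Kummer evaluation I3 matches (x = -1; c = 19/2 equals 1+a-b for upper {-7/2, 5}: listed pattern). Hence: (-487305/524288) * pi.

Key observation: with t_0 = -7/11, the running product (C = -7/11, x = -1) telescopes to a rising factorial.
Ratio: r(k) = (-1) * (k-7/2) (k+5) / [(k+19/2) (k+1)] - poly over poly, x = (-1) from leading terms; C = -7/11 at k = 0.


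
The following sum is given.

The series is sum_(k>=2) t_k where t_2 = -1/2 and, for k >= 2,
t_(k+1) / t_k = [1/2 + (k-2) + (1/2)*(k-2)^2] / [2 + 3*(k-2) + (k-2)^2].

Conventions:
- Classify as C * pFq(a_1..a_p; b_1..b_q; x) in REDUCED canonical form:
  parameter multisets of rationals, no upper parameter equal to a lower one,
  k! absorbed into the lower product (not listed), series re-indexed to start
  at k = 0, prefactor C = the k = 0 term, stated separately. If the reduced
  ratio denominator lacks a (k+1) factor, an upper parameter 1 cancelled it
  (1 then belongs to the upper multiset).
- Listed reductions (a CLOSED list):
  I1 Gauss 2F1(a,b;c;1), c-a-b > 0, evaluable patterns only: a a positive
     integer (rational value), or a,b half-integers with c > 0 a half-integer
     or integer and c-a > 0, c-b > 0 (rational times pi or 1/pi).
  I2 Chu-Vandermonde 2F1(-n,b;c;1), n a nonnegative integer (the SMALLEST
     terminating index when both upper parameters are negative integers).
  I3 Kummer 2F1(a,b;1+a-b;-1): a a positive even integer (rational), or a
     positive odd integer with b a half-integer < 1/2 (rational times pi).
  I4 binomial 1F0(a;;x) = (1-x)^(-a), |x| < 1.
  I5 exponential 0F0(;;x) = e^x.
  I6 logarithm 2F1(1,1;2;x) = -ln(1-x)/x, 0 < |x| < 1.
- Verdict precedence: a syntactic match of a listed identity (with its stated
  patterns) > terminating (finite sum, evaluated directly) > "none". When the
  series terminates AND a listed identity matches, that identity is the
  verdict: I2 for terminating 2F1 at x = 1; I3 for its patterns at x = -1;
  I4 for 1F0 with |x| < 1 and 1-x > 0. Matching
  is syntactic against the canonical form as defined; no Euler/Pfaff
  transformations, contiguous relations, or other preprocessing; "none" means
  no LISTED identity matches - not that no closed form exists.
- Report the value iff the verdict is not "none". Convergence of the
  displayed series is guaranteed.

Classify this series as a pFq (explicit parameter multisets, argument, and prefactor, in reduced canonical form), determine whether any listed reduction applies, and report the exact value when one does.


Classification (C = -1/2): 2F1 with upper {1, 1}, lower {2}, argument x = 1/2. Verdict: the I6 logarithm reduction matches (the logarithm: parameters (1,1;2), x = 1/2). Sum: ln(1/2).

Key observation: x = (1/2) and factor the ratio over Q (prefactor -1/2): negated roots = parameters.
Adjacent-term ratio: r(k) = (1/2) * (k+1) (k+1) / [(k+2) (k+1)] - rational in k. x = (1/2); t_0 = -1/2; negate the roots.


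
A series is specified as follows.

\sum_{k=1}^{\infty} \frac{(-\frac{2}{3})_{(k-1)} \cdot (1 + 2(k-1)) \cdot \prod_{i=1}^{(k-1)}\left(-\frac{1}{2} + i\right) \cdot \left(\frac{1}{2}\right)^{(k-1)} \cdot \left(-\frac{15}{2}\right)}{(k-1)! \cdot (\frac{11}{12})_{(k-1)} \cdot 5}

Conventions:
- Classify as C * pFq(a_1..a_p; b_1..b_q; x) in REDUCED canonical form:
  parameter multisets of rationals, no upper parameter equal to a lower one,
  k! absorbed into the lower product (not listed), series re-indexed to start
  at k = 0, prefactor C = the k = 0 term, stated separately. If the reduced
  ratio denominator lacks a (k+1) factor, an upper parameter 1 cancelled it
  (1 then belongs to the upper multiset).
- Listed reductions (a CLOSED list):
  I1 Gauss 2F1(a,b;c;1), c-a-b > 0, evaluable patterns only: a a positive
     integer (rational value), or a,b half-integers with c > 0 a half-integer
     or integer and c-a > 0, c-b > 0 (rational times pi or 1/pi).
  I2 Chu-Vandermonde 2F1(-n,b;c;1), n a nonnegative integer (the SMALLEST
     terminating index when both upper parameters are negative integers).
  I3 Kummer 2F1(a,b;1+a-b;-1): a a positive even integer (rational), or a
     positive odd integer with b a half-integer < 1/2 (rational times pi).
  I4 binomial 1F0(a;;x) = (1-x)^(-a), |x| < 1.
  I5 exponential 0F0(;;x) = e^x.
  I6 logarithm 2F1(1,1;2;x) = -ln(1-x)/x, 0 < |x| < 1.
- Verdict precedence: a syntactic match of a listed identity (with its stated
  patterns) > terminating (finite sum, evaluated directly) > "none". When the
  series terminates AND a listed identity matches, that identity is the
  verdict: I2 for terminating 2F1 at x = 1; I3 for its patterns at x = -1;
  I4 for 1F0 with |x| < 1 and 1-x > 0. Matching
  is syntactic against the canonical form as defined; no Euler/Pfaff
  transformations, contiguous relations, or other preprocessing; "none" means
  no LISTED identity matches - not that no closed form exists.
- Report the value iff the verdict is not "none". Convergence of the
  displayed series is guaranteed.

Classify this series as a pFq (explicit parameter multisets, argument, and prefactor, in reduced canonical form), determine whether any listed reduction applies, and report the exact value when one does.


x = \frac{1}{2} here; the reduced form reads 2F1, upper {-\frac{2}{3}, \frac{3}{2}}, lower {\frac{11}{12}}, C = -\frac{3}{2}. Verdict: none - this 2F1 at x = \frac{1}{2} matches no listed pattern, and upper {-\frac{2}{3}, \frac{3}{2}} holds no stopper.

First insight: t_0 = -\frac{3}{2} here, and the constant factors (prefactor -3/2) combine into one prefactor.
Adjacent-term ratio: r(k) = \frac{1}{2} * (k-\frac{2}{3}) (k+\frac{3}{2}) / [(k+\frac{11}{12}) (k+1)] - rational in k, leading ratio \frac{1}{2}; with t_0 = -\frac{3}{2}, classification follows.


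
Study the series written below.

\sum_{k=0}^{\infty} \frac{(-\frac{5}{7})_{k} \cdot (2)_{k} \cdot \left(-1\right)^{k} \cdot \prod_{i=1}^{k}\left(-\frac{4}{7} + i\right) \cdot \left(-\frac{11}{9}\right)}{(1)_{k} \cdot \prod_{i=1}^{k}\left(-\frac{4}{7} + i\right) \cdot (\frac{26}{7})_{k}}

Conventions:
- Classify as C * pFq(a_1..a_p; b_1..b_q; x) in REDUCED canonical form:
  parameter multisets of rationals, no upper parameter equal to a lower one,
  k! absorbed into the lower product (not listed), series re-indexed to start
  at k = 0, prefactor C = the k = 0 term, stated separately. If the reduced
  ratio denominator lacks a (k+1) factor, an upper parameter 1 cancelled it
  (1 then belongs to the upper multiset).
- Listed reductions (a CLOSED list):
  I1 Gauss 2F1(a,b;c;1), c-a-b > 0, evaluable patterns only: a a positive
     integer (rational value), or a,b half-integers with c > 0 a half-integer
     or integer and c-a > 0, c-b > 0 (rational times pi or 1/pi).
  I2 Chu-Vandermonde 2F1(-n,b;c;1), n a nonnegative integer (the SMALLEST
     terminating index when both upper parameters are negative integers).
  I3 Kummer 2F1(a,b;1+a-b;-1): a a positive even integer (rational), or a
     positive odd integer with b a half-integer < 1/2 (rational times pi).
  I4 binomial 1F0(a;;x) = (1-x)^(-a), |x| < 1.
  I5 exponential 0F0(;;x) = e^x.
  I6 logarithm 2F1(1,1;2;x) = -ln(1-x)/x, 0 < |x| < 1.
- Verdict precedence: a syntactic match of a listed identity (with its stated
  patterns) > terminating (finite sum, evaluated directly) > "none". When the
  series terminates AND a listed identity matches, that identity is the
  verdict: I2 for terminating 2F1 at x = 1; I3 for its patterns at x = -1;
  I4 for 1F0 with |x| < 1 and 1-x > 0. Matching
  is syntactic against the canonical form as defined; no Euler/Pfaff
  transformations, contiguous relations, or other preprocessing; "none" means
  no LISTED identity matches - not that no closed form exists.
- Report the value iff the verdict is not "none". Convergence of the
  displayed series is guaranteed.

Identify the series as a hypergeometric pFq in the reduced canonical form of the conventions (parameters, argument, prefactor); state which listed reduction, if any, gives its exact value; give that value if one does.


Prefactor -\frac{11}{9}, argument -1: 2F1 with upper {-\frac{5}{7}, 2} over lower {\frac{26}{7}}. Verdict: this is the Kummer evaluation I3 (x = -1; c = \frac{26}{7} equals 1+a-b for upper {-\frac{5}{7}, 2}: listed pattern). Sum: -\frac{209}{126}.

First insight: from the first term -\frac{11}{9}: the running product (C = -11/9) telescopes to a rising factorial.
Term ratio: r(k) = -1 * (k-\frac{5}{7}) (k+2) / [(k+\frac{26}{7}) (k+1)] - poly over poly, x = -1 from leading terms; C = -\frac{11}{9} at k = 0.


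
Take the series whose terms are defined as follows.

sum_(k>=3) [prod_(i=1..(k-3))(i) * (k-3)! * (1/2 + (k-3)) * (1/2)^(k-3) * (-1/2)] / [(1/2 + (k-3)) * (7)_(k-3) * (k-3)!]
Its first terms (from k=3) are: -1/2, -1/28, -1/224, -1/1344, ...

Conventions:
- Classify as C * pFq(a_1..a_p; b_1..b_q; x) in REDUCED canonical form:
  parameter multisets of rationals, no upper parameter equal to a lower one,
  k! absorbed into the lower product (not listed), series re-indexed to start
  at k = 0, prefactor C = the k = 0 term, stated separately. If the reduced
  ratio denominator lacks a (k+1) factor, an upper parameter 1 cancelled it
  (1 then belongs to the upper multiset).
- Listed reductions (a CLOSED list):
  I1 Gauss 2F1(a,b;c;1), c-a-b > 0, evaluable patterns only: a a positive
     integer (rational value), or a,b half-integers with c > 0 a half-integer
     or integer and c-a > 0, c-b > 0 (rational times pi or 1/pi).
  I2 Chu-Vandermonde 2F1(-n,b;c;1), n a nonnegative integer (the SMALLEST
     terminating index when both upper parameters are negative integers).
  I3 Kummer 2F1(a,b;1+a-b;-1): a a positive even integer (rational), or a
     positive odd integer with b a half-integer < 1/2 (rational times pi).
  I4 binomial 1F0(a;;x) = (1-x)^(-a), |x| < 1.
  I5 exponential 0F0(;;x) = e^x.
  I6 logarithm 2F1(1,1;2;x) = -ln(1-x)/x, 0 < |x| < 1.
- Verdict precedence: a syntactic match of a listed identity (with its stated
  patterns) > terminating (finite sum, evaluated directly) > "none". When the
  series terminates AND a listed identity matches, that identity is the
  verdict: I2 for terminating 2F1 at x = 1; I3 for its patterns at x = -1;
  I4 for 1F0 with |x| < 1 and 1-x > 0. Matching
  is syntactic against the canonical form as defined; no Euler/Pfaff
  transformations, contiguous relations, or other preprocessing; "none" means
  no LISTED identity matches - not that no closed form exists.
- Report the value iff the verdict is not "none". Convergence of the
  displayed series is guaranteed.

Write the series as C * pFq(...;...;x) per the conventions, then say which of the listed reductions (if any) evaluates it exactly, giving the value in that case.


x = 1/2 here; the reduced form reads 2F1, upper {1, 1}, lower {7}, C = -1/2. Verdict: none - this 2F1 at x = 1/2 matches no listed pattern, and upper {1, 1} holds no stopper.

The tell: from the first term -1/2: the running product (C = -1/2) telescopes to a rising factorial.
Ratio: r(k) = (1/2) * (k+1) (k+1) / [(k+7) (k+1)] - rational; roots negated = parameters, x = (1/2), C = -1/2.


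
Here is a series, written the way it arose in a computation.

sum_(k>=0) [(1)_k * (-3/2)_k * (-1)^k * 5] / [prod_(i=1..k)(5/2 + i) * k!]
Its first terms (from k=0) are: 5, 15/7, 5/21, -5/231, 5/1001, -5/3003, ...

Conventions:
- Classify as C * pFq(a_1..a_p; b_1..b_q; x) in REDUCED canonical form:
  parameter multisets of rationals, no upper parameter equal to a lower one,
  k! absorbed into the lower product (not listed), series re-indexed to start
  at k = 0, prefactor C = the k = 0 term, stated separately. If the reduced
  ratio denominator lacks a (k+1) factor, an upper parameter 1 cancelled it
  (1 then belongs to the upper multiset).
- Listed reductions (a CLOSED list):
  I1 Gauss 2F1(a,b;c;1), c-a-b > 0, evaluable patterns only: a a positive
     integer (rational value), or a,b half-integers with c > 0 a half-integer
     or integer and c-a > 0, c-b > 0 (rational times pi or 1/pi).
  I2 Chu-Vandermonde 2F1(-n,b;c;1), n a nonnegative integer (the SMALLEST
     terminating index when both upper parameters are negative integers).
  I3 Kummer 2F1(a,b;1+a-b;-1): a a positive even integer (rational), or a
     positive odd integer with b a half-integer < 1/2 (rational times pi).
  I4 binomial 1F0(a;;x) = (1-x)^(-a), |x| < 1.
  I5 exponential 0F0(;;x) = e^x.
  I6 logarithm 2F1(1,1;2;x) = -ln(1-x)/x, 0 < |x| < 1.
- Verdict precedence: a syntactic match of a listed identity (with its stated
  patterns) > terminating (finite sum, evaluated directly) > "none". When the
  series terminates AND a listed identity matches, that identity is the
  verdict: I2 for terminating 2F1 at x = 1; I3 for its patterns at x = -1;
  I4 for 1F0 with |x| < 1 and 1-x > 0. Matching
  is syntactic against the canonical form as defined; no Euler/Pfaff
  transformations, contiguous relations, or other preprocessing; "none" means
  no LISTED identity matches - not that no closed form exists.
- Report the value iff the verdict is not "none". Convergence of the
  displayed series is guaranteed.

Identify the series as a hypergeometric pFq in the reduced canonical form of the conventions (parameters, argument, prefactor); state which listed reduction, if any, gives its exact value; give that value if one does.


First insight: from the first term 5: the lower running product (C = 5) is a rising factorial.
Adjacent-term ratio: r(k) = (-1) * (k-3/2) (k+1) / [(k+7/2) (k+1)] ; factor over Q: parameters, x = (-1), and C = 5.

Reduced: x = -1, 2F1, upper = {-3/2, 1}, lower = {7/2}, C = 5. Verdict at x = -1: Kummer's theorem (I3) matches (x = -1; c = 7/2 equals 1+a-b for upper {-3/2, 1}: listed pattern). Value: (75/32) * pi.


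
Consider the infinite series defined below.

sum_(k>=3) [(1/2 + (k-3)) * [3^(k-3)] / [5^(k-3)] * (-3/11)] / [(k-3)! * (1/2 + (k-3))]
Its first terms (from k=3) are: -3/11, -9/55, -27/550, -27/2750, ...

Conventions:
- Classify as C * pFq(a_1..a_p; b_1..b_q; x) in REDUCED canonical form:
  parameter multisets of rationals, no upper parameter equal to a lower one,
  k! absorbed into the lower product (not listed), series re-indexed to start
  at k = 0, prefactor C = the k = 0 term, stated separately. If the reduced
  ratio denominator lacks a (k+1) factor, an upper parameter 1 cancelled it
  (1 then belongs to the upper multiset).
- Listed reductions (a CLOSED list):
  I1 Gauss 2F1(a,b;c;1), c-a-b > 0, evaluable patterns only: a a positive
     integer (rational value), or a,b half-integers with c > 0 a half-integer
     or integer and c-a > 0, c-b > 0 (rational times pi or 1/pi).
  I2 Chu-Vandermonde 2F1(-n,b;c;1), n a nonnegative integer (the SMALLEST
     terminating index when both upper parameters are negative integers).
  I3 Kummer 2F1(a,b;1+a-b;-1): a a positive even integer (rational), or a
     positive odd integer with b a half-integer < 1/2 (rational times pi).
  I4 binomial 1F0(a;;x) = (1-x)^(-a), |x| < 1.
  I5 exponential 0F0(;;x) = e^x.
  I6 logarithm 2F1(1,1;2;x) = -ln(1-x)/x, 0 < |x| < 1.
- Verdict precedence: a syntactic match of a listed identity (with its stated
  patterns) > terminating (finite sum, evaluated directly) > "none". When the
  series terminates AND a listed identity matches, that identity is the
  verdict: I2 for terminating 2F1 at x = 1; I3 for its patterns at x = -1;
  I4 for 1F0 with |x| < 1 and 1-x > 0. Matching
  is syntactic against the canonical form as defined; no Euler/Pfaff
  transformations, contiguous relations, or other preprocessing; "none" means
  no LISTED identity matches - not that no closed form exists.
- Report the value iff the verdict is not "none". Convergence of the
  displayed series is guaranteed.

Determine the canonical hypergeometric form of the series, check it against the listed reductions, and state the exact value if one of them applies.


Classification (C = -3/11): 0F0 with upper {-}, lower {-}, argument x = 3/5. Verdict (x = 3/5): exponential (I5) applies (the 0F0 exponential series at x = 3/5). Sum: (-3/11) * e^(3/5).

Key observation: x = (3/5) and the two geometric factors (prefactor -3/11) combine into one argument.
Step ratio: r(k) = (3/5) * 1 / [(k+1)] ; factor over Q: parameters, x = (3/5), and C = -3/11.
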